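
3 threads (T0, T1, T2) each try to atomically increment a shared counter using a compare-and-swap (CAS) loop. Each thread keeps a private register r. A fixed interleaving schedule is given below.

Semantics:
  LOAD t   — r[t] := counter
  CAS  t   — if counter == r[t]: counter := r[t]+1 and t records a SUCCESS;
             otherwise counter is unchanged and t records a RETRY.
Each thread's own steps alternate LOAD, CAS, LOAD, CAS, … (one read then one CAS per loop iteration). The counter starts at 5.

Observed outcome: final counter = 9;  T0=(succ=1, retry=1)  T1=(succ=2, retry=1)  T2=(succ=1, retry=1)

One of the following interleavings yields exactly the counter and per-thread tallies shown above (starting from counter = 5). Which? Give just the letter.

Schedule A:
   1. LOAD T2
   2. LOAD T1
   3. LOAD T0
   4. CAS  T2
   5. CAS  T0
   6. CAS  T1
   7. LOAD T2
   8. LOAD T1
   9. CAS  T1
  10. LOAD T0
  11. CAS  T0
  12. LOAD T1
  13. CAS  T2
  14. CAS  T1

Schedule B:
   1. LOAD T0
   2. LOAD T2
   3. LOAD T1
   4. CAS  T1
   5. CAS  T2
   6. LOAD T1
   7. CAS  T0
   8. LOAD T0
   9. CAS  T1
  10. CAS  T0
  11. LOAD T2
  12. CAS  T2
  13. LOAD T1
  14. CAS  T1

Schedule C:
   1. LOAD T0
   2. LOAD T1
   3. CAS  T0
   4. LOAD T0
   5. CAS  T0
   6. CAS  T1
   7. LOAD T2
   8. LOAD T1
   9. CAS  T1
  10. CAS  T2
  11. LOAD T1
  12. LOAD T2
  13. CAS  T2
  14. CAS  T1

Simulating candidate A:
1. LOAD T2 → mem=5 r[T2]=5 [LOAD]
2. LOAD T1 → mem=5 r[T1]=5 [LOAD]
3. LOAD T0 → mem=5 r[T0]=5 [LOAD]
4. CAS T2 → mem=6 r[T2]=5 [OK]
5. CAS T0 → mem=6 r[T0]=5 [RETRY]
6. CAS T1 → mem=6 r[T1]=5 [RETRY]
7. LOAD T2 → mem=6 r[T2]=6 [LOAD]
8. LOAD T1 → mem=6 r[T1]=6 [LOAD]
9. CAS T1 → mem=7 r[T1]=6 [OK]
10. LOAD T0 → mem=7 r[T0]=7 [LOAD]
11. CAS T0 → mem=8 r[T0]=7 [OK]
12. LOAD T1 → mem=8 r[T1]=8 [LOAD]
13. CAS T2 → mem=8 r[T2]=6 [RETRY]
14. CAS T1 → mem=9 r[T1]=8 [OK]

A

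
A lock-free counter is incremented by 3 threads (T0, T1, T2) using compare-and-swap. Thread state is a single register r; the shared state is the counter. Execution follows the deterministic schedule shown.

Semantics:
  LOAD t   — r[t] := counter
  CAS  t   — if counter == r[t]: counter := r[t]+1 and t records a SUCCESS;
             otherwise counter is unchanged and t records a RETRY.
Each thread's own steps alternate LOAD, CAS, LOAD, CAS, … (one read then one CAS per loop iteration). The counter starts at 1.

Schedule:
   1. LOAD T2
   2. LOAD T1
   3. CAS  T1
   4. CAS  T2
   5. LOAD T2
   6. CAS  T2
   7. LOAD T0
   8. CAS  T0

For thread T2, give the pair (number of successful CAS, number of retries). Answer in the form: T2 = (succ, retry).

T2 = (1, 1)

1. LOAD T2 → mem=1 r[T2]=1 [LOAD]
2. LOAD T1 → mem=1 r[T1]=1 [LOAD]
3. CAS T1 → mem=2 r[T1]=1 [OK]
4. CAS T2 → mem=2 r[T2]=1 [RETRY]
5. LOAD T2 → mem=2 r[T2]=2 [LOAD]
6. CAS T2 → mem=3 r[T2]=2 [OK]
7. LOAD T0 → mem=3 r[T0]=3 [LOAD]
8. CAS T0 → mem=4 r[T0]=3 [OK]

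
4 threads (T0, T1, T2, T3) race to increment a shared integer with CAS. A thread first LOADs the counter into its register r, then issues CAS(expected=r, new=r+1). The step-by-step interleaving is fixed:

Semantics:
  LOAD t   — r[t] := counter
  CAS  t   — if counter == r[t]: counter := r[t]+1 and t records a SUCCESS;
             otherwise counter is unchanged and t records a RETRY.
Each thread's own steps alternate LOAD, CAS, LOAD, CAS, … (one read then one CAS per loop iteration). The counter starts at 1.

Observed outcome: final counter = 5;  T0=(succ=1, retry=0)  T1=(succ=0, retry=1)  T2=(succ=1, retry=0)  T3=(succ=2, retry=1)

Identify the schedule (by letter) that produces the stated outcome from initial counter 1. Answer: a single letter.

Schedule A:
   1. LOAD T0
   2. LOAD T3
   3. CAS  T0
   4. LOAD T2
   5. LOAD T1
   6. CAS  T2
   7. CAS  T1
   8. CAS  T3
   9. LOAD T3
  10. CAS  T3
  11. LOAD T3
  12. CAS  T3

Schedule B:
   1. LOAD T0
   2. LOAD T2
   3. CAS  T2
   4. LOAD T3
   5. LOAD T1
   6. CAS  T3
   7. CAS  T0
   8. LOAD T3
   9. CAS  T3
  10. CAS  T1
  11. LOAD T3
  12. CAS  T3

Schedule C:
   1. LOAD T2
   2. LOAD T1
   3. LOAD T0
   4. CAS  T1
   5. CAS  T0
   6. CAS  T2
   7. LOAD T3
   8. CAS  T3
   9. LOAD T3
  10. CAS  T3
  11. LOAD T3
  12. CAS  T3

Simulating candidate A:
step 1: T0 LOAD ⇒ load; ctr=1 reg=1
step 2: T3 LOAD ⇒ load; ctr=1 reg=1
step 3: T0 CAS ⇒ ok; ctr=2 reg=1
step 4: T2 LOAD ⇒ load; ctr=2 reg=2
step 5: T1 LOAD ⇒ load; ctr=2 reg=2
step 6: T2 CAS ⇒ ok; ctr=3 reg=2
step 7: T1 CAS ⇒ retry; ctr=3 reg=2
step 8: T3 CAS ⇒ retry; ctr=3 reg=1
step 9: T3 LOAD ⇒ load; ctr=3 reg=3
step 10: T3 CAS ⇒ ok; ctr=4 reg=3
step 11: T3 LOAD ⇒ load; ctr=4 reg=4
step 12: T3 CAS ⇒ ok; ctr=5 reg=4

A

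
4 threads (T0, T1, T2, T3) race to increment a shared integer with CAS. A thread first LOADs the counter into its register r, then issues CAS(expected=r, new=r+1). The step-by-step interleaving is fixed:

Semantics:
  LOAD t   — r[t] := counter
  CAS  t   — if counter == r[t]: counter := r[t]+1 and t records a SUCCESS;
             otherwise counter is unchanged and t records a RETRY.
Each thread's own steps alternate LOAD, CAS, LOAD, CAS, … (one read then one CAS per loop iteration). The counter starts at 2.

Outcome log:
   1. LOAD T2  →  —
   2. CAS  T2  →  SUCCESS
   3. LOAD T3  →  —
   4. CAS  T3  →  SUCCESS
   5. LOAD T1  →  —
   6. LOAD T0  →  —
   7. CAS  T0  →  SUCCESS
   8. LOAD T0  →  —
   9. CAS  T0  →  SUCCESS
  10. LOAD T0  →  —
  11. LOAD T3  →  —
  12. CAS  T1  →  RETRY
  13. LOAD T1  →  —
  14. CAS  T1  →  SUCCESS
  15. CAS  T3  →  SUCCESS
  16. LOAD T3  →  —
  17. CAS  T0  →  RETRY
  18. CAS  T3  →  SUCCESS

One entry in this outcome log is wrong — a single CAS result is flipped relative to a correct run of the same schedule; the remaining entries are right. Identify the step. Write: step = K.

Re-executing:
[1] T2.load  rd  (counter 2, T2.r 2)
[2] T2.cas  hit  (counter 3, T2.r 2)
[3] T3.load  rd  (counter 3, T3.r 3)
[4] T3.cas  hit  (counter 4, T3.r 3)
[5] T1.load  rd  (counter 4, T1.r 4)
[6] T0.load  rd  (counter 4, T0.r 4)
[7] T0.cas  hit  (counter 5, T0.r 4)
[8] T0.load  rd  (counter 5, T0.r 5)
[9] T0.cas  hit  (counter 6, T0.r 5)
[10] T0.load  rd  (counter 6, T0.r 6)
[11] T3.load  rd  (counter 6, T3.r 6)
[12] T1.cas  miss  (counter 6, T1.r 4)
[13] T1.load  rd  (counter 6, T1.r 6)
[14] T1.cas  hit  (counter 7, T1.r 6)
[15] T3.cas  miss  (counter 7, T3.r 6)
[16] T3.load  rd  (counter 7, T3.r 7)
[17] T0.cas  miss  (counter 7, T0.r 6)
[18] T3.cas  hit  (counter 8, T3.r 7)
Flip is step 15.

step = 15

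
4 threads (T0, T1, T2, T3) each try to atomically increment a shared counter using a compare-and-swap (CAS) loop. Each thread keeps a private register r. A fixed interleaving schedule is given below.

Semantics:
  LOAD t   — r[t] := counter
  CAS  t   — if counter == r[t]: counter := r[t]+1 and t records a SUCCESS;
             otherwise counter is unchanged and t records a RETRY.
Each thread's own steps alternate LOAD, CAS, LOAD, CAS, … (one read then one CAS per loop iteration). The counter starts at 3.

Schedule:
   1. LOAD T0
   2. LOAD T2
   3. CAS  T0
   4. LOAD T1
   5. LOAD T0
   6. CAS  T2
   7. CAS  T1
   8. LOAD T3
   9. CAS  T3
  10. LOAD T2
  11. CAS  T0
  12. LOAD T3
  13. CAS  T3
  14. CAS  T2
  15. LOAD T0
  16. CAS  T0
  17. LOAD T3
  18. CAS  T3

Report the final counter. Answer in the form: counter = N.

   1) LOAD T0:  M=3  r_T0=3
   2) LOAD T2:  M=3  r_T2=3
   3) CAS  T0:  M=4  r_T0=3 ✓
   4) LOAD T1:  M=4  r_T1=4
   5) LOAD T0:  M=4  r_T0=4
   6) CAS  T2:  M=4  r_T2=3 ✗
   7) CAS  T1:  M=5  r_T1=4 ✓
   8) LOAD T3:  M=5  r_T3=5
   9) CAS  T3:  M=6  r_T3=5 ✓
  10) LOAD T2:  M=6  r_T2=6
  11) CAS  T0:  M=6  r_T0=4 ✗
  12) LOAD T3:  M=6  r_T3=6
  13) CAS  T3:  M=7  r_T3=6 ✓
  14) CAS  T2:  M=7  r_T2=6 ✗
  15) LOAD T0:  M=7  r_T0=7
  16) CAS  T0:  M=8  r_T0=7 ✓
  17) LOAD T3:  M=8  r_T3=8
  18) CAS  T3:  M=9  r_T3=8 ✓

counter = 9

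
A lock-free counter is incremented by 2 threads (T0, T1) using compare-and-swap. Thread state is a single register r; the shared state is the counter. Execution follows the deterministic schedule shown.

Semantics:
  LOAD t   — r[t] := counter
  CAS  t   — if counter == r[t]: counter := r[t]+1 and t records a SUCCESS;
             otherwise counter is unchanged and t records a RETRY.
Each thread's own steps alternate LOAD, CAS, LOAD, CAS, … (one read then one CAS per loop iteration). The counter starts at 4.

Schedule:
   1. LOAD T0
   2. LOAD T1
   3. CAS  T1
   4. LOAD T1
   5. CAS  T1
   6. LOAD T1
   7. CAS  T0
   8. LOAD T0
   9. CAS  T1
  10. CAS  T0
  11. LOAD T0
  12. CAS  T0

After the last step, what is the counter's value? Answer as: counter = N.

counter = 8

#1 T0 reads 4
#2 T1 reads 4
#3 T1 CAS(4→5) writes; counter now 5
#4 T1 reads 5
#5 T1 CAS(5→6) writes; counter now 6
#6 T1 reads 6
#7 T0 CAS(4→5) fails; counter now 6
#8 T0 reads 6
#9 T1 CAS(6→7) writes; counter now 7
#10 T0 CAS(6→7) fails; counter now 7
#11 T0 reads 7
#12 T0 CAS(7→8) writes; counter now 8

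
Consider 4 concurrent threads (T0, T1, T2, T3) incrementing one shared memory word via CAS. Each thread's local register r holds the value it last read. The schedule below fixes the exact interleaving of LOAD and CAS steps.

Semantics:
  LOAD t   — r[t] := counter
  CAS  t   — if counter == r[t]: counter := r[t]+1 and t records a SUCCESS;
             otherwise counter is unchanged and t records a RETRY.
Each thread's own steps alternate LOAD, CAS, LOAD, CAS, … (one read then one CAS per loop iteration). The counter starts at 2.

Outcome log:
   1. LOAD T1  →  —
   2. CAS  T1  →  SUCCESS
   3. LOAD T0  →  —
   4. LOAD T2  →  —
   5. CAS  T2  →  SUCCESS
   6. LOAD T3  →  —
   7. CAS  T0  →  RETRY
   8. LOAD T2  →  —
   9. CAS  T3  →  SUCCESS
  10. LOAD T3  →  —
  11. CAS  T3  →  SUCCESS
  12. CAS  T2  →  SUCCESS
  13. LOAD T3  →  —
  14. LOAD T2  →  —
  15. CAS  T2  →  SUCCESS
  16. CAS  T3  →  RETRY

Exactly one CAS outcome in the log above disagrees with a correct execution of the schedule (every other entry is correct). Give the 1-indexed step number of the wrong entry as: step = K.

step = 12

Re-executing:
   1) LOAD T1:  M=2  r_T1=2
   2) CAS  T1:  M=3  r_T1=2 ✓
   3) LOAD T0:  M=3  r_T0=3
   4) LOAD T2:  M=3  r_T2=3
   5) CAS  T2:  M=4  r_T2=3 ✓
   6) LOAD T3:  M=4  r_T3=4
   7) CAS  T0:  M=4  r_T0=3 ✗
   8) LOAD T2:  M=4  r_T2=4
   9) CAS  T3:  M=5  r_T3=4 ✓
  10) LOAD T3:  M=5  r_T3=5
  11) CAS  T3:  M=6  r_T3=5 ✓
  12) CAS  T2:  M=6  r_T2=4 ✗
  13) LOAD T3:  M=6  r_T3=6
  14) LOAD T2:  M=6  r_T2=6
  15) CAS  T2:  M=7  r_T2=6 ✓
  16) CAS  T3:  M=7  r_T3=6 ✗
Mismatch at 12.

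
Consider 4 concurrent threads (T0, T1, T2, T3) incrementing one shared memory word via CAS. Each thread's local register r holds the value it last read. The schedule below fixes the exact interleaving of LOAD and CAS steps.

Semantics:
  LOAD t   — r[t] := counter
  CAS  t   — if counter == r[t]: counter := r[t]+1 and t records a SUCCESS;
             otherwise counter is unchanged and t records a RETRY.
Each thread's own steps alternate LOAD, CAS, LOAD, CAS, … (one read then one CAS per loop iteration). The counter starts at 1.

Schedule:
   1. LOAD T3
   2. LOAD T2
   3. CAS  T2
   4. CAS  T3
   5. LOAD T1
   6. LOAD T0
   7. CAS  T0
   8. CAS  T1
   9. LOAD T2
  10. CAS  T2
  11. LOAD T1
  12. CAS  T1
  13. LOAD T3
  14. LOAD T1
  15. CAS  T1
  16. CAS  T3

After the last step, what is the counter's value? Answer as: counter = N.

counter = 6

1. LOAD T3 → mem=1 r[T3]=1 [LOAD]
2. LOAD T2 → mem=1 r[T2]=1 [LOAD]
3. CAS T2 → mem=2 r[T2]=1 [OK]
4. CAS T3 → mem=2 r[T3]=1 [RETRY]
5. LOAD T1 → mem=2 r[T1]=2 [LOAD]
6. LOAD T0 → mem=2 r[T0]=2 [LOAD]
7. CAS T0 → mem=3 r[T0]=2 [OK]
8. CAS T1 → mem=3 r[T1]=2 [RETRY]
9. LOAD T2 → mem=3 r[T2]=3 [LOAD]
10. CAS T2 → mem=4 r[T2]=3 [OK]
11. LOAD T1 → mem=4 r[T1]=4 [LOAD]
12. CAS T1 → mem=5 r[T1]=4 [OK]
13. LOAD T3 → mem=5 r[T3]=5 [LOAD]
14. LOAD T1 → mem=5 r[T1]=5 [LOAD]
15. CAS T1 → mem=6 r[T1]=5 [OK]
16. CAS T3 → mem=6 r[T3]=5 [RETRY]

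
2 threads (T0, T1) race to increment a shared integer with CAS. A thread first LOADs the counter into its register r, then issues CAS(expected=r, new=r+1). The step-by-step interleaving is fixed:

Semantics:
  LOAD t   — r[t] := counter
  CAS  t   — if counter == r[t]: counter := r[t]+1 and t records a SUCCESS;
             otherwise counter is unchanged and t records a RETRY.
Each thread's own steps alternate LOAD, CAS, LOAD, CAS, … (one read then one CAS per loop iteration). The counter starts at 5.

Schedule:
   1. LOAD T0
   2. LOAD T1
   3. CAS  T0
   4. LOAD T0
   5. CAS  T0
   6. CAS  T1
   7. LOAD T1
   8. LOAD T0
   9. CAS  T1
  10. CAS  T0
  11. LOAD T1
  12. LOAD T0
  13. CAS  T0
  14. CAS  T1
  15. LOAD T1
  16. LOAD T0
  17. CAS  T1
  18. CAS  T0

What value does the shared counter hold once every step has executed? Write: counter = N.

counter = 10

step 1: T0 LOAD ⇒ load; ctr=5 reg=5
step 2: T1 LOAD ⇒ load; ctr=5 reg=5
step 3: T0 CAS ⇒ ok; ctr=6 reg=5
step 4: T0 LOAD ⇒ load; ctr=6 reg=6
step 5: T0 CAS ⇒ ok; ctr=7 reg=6
step 6: T1 CAS ⇒ retry; ctr=7 reg=5
step 7: T1 LOAD ⇒ load; ctr=7 reg=7
step 8: T0 LOAD ⇒ load; ctr=7 reg=7
step 9: T1 CAS ⇒ ok; ctr=8 reg=7
step 10: T0 CAS ⇒ retry; ctr=8 reg=7
step 11: T1 LOAD ⇒ load; ctr=8 reg=8
step 12: T0 LOAD ⇒ load; ctr=8 reg=8
step 13: T0 CAS ⇒ ok; ctr=9 reg=8
step 14: T1 CAS ⇒ retry; ctr=9 reg=8
step 15: T1 LOAD ⇒ load; ctr=9 reg=9
step 16: T0 LOAD ⇒ load; ctr=9 reg=9
step 17: T1 CAS ⇒ ok; ctr=10 reg=9
step 18: T0 CAS ⇒ retry; ctr=10 reg=9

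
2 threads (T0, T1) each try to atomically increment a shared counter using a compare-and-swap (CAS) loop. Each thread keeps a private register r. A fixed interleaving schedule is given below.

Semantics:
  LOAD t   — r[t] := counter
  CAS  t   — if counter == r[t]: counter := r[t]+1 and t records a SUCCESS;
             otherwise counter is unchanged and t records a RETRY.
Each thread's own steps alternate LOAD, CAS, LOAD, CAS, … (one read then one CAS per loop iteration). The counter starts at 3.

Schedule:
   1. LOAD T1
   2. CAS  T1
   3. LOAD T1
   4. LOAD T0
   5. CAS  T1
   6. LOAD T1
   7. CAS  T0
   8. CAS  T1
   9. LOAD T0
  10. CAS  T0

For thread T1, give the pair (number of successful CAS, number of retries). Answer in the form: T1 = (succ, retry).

T1 = (3, 0)

   1) LOAD T1:  M=3  r_T1=3
   2) CAS  T1:  M=4  r_T1=3 ✓
   3) LOAD T1:  M=4  r_T1=4
   4) LOAD T0:  M=4  r_T0=4
   5) CAS  T1:  M=5  r_T1=4 ✓
   6) LOAD T1:  M=5  r_T1=5
   7) CAS  T0:  M=5  r_T0=4 ✗
   8) CAS  T1:  M=6  r_T1=5 ✓
   9) LOAD T0:  M=6  r_T0=6
  10) CAS  T0:  M=7  r_T0=6 ✓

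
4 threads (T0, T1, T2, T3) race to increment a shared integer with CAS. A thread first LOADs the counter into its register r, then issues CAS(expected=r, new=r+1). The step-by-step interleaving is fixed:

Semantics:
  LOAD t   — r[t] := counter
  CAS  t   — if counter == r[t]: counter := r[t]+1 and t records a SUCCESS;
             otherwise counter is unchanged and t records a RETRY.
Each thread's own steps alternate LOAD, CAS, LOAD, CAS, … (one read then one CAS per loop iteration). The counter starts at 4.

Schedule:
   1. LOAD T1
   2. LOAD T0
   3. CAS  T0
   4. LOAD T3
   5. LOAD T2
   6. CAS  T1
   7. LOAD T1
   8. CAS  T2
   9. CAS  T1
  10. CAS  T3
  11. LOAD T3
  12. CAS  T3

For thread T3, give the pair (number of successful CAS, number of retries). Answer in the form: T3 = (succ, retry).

#1 T1 reads 4
#2 T0 reads 4
#3 T0 CAS(4→5) writes; counter now 5
#4 T3 reads 5
#5 T2 reads 5
#6 T1 CAS(4→5) fails; counter now 5
#7 T1 reads 5
#8 T2 CAS(5→6) writes; counter now 6
#9 T1 CAS(5→6) fails; counter now 6
#10 T3 CAS(5→6) fails; counter now 6
#11 T3 reads 6
#12 T3 CAS(6→7) writes; counter now 7

T3 = (1, 1)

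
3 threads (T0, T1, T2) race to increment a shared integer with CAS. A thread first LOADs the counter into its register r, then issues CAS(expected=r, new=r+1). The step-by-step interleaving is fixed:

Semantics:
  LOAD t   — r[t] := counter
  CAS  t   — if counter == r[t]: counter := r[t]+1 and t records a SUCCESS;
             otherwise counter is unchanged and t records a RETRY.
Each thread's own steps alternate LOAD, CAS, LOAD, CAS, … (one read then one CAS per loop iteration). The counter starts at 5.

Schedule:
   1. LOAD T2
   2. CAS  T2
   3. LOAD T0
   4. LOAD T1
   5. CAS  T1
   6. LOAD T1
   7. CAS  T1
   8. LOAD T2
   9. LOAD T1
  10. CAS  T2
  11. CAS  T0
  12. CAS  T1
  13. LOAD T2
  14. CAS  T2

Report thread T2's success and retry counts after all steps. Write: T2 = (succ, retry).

T2 = (3, 0)

step 1: T2 LOAD ⇒ load; ctr=5 reg=5
step 2: T2 CAS ⇒ ok; ctr=6 reg=5
step 3: T0 LOAD ⇒ load; ctr=6 reg=6
step 4: T1 LOAD ⇒ load; ctr=6 reg=6
step 5: T1 CAS ⇒ ok; ctr=7 reg=6
step 6: T1 LOAD ⇒ load; ctr=7 reg=7
step 7: T1 CAS ⇒ ok; ctr=8 reg=7
step 8: T2 LOAD ⇒ load; ctr=8 reg=8
step 9: T1 LOAD ⇒ load; ctr=8 reg=8
step 10: T2 CAS ⇒ ok; ctr=9 reg=8
step 11: T0 CAS ⇒ retry; ctr=9 reg=6
step 12: T1 CAS ⇒ retry; ctr=9 reg=8
step 13: T2 LOAD ⇒ load; ctr=9 reg=9
step 14: T2 CAS ⇒ ok; ctr=10 reg=9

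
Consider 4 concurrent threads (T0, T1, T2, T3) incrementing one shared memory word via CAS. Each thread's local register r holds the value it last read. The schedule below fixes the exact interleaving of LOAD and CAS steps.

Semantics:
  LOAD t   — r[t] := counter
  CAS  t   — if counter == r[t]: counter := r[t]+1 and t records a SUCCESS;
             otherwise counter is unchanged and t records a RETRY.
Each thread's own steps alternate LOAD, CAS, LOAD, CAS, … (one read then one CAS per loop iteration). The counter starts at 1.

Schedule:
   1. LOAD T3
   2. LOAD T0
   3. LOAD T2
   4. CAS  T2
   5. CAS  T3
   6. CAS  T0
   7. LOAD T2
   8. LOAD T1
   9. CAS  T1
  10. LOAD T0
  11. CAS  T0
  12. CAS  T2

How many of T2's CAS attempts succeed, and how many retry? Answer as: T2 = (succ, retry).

T2 = (1, 1)

T3 LOAD — after: cnt=1, r=1 — load
T0 LOAD — after: cnt=1, r=1 — load
T2 LOAD — after: cnt=1, r=1 — load
T2 CAS — after: cnt=2, r=1 — ok
T3 CAS — after: cnt=2, r=1 — retry
T0 CAS — after: cnt=2, r=1 — retry
T2 LOAD — after: cnt=2, r=2 — load
T1 LOAD — after: cnt=2, r=2 — load
T1 CAS — after: cnt=3, r=2 — ok
T0 LOAD — after: cnt=3, r=3 — load
T0 CAS — after: cnt=4, r=3 — ok
T2 CAS — after: cnt=4, r=2 — retry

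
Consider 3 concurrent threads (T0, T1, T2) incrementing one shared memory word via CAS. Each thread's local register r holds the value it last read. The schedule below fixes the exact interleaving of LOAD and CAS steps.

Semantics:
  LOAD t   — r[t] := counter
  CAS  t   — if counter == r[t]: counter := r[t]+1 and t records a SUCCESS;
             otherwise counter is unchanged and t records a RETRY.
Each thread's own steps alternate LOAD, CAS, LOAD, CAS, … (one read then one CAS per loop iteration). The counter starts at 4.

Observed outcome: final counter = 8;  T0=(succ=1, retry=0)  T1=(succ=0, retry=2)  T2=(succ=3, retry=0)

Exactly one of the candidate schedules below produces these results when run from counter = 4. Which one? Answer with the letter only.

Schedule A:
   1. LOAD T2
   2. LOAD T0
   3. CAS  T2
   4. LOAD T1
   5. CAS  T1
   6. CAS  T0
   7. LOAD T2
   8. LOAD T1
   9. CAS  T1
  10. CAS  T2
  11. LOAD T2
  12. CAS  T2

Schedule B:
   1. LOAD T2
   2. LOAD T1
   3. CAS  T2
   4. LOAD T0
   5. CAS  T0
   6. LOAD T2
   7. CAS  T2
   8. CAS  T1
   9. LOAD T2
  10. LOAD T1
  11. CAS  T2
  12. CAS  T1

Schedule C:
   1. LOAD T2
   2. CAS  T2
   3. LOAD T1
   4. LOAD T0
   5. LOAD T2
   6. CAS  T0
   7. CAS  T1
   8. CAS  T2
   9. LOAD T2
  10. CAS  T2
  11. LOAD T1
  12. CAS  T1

B

Simulating candidate B:
step 1: T2 LOAD ⇒ load; ctr=4 reg=4
step 2: T1 LOAD ⇒ load; ctr=4 reg=4
step 3: T2 CAS ⇒ ok; ctr=5 reg=4
step 4: T0 LOAD ⇒ load; ctr=5 reg=5
step 5: T0 CAS ⇒ ok; ctr=6 reg=5
step 6: T2 LOAD ⇒ load; ctr=6 reg=6
step 7: T2 CAS ⇒ ok; ctr=7 reg=6
step 8: T1 CAS ⇒ retry; ctr=7 reg=4
step 9: T2 LOAD ⇒ load; ctr=7 reg=7
step 10: T1 LOAD ⇒ load; ctr=7 reg=7
step 11: T2 CAS ⇒ ok; ctr=8 reg=7
step 12: T1 CAS ⇒ retry; ctr=8 reg=7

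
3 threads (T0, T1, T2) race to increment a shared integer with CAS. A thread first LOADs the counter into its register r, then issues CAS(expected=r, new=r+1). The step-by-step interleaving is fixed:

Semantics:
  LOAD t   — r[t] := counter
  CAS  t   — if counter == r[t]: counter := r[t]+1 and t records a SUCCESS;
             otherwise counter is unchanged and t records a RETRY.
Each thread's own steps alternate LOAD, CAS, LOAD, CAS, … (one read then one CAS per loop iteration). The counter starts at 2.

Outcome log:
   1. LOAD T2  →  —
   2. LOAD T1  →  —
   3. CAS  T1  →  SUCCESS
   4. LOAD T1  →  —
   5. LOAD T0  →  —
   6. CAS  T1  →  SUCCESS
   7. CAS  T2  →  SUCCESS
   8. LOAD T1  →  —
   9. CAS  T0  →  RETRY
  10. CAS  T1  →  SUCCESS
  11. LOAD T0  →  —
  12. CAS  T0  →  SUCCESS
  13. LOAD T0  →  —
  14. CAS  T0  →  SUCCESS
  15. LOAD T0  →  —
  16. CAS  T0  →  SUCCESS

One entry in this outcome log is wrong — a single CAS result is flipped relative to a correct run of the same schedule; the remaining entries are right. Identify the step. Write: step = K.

step = 7

Reference trace:
   1) LOAD T2:  M=2  r_T2=2
   2) LOAD T1:  M=2  r_T1=2
   3) CAS  T1:  M=3  r_T1=2 ✓
   4) LOAD T1:  M=3  r_T1=3
   5) LOAD T0:  M=3  r_T0=3
   6) CAS  T1:  M=4  r_T1=3 ✓
   7) CAS  T2:  M=4  r_T2=2 ✗
   8) LOAD T1:  M=4  r_T1=4
   9) CAS  T0:  M=4  r_T0=3 ✗
  10) CAS  T1:  M=5  r_T1=4 ✓
  11) LOAD T0:  M=5  r_T0=5
  12) CAS  T0:  M=6  r_T0=5 ✓
  13) LOAD T0:  M=6  r_T0=6
  14) CAS  T0:  M=7  r_T0=6 ✓
  15) LOAD T0:  M=7  r_T0=7
  16) CAS  T0:  M=8  r_T0=7 ✓
Mismatch at 7.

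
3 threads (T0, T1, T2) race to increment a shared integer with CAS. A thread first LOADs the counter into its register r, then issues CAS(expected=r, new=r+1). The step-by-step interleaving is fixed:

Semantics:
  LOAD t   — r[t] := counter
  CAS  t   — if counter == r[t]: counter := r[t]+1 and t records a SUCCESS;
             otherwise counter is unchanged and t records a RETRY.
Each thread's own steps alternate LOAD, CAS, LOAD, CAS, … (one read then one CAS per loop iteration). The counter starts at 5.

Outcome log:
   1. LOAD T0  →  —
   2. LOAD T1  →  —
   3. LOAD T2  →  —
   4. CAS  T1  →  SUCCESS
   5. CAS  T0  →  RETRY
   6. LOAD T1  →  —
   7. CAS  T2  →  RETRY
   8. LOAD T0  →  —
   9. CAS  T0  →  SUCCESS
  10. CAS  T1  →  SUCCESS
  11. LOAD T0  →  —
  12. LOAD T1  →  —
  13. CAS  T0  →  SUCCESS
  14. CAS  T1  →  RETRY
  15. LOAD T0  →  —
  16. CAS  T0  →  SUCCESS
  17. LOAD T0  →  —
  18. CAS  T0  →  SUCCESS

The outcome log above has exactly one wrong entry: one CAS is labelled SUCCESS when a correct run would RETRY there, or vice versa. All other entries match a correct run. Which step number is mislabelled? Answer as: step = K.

Correct run:
   1) LOAD T0:  M=5  r_T0=5
   2) LOAD T1:  M=5  r_T1=5
   3) LOAD T2:  M=5  r_T2=5
   4) CAS  T1:  M=6  r_T1=5 ✓
   5) CAS  T0:  M=6  r_T0=5 ✗
   6) LOAD T1:  M=6  r_T1=6
   7) CAS  T2:  M=6  r_T2=5 ✗
   8) LOAD T0:  M=6  r_T0=6
   9) CAS  T0:  M=7  r_T0=6 ✓
  10) CAS  T1:  M=7  r_T1=6 ✗
  11) LOAD T0:  M=7  r_T0=7
  12) LOAD T1:  M=7  r_T1=7
  13) CAS  T0:  M=8  r_T0=7 ✓
  14) CAS  T1:  M=8  r_T1=7 ✗
  15) LOAD T0:  M=8  r_T0=8
  16) CAS  T0:  M=9  r_T0=8 ✓
  17) LOAD T0:  M=9  r_T0=9
  18) CAS  T0:  M=10  r_T0=9 ✓
Mismatch at 10.

step = 10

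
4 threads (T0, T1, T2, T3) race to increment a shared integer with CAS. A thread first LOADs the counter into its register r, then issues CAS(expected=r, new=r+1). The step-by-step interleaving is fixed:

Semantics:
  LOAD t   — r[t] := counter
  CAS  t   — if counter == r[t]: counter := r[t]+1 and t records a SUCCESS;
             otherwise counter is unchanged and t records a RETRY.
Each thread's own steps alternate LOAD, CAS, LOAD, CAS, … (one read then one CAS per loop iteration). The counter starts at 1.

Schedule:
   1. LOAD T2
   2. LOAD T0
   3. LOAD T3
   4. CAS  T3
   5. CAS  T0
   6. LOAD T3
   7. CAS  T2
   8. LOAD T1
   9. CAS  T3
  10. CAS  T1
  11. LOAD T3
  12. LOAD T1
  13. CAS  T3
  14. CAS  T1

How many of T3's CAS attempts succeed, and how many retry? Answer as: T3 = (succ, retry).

T3 = (3, 0)

step 1: T2 LOAD ⇒ load; ctr=1 reg=1
step 2: T0 LOAD ⇒ load; ctr=1 reg=1
step 3: T3 LOAD ⇒ load; ctr=1 reg=1
step 4: T3 CAS ⇒ ok; ctr=2 reg=1
step 5: T0 CAS ⇒ retry; ctr=2 reg=1
step 6: T3 LOAD ⇒ load; ctr=2 reg=2
step 7: T2 CAS ⇒ retry; ctr=2 reg=1
step 8: T1 LOAD ⇒ load; ctr=2 reg=2
step 9: T3 CAS ⇒ ok; ctr=3 reg=2
step 10: T1 CAS ⇒ retry; ctr=3 reg=2
step 11: T3 LOAD ⇒ load; ctr=3 reg=3
step 12: T1 LOAD ⇒ load; ctr=3 reg=3
step 13: T3 CAS ⇒ ok; ctr=4 reg=3
step 14: T1 CAS ⇒ retry; ctr=4 reg=3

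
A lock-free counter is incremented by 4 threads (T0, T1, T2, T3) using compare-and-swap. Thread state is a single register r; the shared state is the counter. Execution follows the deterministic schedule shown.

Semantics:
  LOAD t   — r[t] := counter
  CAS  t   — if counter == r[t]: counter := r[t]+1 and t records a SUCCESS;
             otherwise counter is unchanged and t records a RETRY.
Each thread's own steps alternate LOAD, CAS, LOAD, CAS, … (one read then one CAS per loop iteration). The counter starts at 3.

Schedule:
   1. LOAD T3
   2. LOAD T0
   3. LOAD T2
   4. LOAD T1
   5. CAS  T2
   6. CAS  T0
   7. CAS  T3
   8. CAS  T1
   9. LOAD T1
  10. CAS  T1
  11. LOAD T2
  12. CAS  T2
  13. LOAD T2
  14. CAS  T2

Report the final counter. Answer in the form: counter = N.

#1 T3 reads 3
#2 T0 reads 3
#3 T2 reads 3
#4 T1 reads 3
#5 T2 CAS(3→4) writes; counter now 4
#6 T0 CAS(3→4) fails; counter now 4
#7 T3 CAS(3→4) fails; counter now 4
#8 T1 CAS(3→4) fails; counter now 4
#9 T1 reads 4
#10 T1 CAS(4→5) writes; counter now 5
#11 T2 reads 5
#12 T2 CAS(5→6) writes; counter now 6
#13 T2 reads 6
#14 T2 CAS(6→7) writes; counter now 7

counter = 7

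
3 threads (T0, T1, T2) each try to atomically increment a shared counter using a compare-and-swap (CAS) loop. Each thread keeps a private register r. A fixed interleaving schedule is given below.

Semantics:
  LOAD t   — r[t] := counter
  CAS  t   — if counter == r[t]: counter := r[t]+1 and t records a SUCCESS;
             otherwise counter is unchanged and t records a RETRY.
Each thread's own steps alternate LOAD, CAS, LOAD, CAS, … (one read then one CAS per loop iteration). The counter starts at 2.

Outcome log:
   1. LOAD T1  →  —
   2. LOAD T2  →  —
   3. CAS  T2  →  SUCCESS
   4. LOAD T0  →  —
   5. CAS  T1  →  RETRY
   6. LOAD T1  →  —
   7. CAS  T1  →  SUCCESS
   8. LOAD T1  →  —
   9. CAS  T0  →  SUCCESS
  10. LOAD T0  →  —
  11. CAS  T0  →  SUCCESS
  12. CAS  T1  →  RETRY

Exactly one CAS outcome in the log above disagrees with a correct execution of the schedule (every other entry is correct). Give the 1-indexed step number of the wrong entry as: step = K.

step = 9

Reference trace:
step 1: T1 LOAD ⇒ load; ctr=2 reg=2
step 2: T2 LOAD ⇒ load; ctr=2 reg=2
step 3: T2 CAS ⇒ ok; ctr=3 reg=2
step 4: T0 LOAD ⇒ load; ctr=3 reg=3
step 5: T1 CAS ⇒ retry; ctr=3 reg=2
step 6: T1 LOAD ⇒ load; ctr=3 reg=3
step 7: T1 CAS ⇒ ok; ctr=4 reg=3
step 8: T1 LOAD ⇒ load; ctr=4 reg=4
step 9: T0 CAS ⇒ retry; ctr=4 reg=3
step 10: T0 LOAD ⇒ load; ctr=4 reg=4
step 11: T0 CAS ⇒ ok; ctr=5 reg=4
step 12: T1 CAS ⇒ retry; ctr=5 reg=4
Mismatch at 9.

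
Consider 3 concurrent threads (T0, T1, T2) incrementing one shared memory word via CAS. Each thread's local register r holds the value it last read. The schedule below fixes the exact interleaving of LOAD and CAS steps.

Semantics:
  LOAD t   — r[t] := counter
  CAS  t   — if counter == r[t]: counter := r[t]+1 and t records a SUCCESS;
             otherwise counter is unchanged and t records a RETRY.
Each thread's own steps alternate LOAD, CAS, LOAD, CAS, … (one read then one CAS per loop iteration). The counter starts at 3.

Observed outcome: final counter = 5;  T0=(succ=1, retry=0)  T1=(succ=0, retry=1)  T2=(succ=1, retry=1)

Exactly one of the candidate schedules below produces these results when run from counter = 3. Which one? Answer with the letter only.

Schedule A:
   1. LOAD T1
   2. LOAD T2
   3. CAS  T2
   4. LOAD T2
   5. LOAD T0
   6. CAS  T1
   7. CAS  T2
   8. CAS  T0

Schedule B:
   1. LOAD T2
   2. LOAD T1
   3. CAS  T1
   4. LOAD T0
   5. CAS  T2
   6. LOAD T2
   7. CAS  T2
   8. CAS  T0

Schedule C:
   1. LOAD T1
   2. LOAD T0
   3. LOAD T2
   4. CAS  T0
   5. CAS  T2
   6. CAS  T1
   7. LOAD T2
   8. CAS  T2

C

Tracing schedule C:
T1 LOAD — after: cnt=3, r=3 — load
T0 LOAD — after: cnt=3, r=3 — load
T2 LOAD — after: cnt=3, r=3 — load
T0 CAS — after: cnt=4, r=3 — ok
T2 CAS — after: cnt=4, r=3 — retry
T1 CAS — after: cnt=4, r=3 — retry
T2 LOAD — after: cnt=4, r=4 — load
T2 CAS — after: cnt=5, r=4 — ok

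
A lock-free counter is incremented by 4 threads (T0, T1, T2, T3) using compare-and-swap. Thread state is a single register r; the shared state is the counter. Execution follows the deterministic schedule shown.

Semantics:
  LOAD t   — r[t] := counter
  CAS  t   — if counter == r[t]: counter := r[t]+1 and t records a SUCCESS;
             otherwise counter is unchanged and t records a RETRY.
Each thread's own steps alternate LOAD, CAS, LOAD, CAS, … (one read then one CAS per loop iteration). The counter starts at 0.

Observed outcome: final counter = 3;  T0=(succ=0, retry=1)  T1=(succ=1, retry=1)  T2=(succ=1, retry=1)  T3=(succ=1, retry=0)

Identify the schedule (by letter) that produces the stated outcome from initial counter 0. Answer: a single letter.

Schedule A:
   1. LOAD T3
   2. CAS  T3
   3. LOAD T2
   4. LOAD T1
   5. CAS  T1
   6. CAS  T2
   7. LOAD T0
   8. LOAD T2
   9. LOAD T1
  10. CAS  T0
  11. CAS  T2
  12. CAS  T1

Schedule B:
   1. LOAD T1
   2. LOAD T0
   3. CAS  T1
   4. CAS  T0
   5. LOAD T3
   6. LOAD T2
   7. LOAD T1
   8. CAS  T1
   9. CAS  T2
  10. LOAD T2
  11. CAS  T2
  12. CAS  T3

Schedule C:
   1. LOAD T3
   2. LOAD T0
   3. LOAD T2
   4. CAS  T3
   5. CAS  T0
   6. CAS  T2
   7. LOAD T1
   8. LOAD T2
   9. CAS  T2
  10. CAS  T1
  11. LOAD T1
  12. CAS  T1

C

Simulating candidate C:
   1) LOAD T3:  M=0  r_T3=0
   2) LOAD T0:  M=0  r_T0=0
   3) LOAD T2:  M=0  r_T2=0
   4) CAS  T3:  M=1  r_T3=0 ✓
   5) CAS  T0:  M=1  r_T0=0 ✗
   6) CAS  T2:  M=1  r_T2=0 ✗
   7) LOAD T1:  M=1  r_T1=1
   8) LOAD T2:  M=1  r_T2=1
   9) CAS  T2:  M=2  r_T2=1 ✓
  10) CAS  T1:  M=2  r_T1=1 ✗
  11) LOAD T1:  M=2  r_T1=2
  12) CAS  T1:  M=3  r_T1=2 ✓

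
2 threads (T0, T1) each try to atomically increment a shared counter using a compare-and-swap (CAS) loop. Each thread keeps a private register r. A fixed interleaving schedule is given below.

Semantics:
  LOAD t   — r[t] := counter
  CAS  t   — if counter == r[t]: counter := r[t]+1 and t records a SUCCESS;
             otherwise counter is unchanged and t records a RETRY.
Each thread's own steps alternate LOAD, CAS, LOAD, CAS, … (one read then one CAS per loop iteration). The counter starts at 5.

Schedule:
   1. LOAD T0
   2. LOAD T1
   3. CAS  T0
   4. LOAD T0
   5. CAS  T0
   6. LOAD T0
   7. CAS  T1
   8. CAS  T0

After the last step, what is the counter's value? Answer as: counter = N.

counter = 8

1. LOAD T0 → mem=5 r[T0]=5 [LOAD]
2. LOAD T1 → mem=5 r[T1]=5 [LOAD]
3. CAS T0 → mem=6 r[T0]=5 [OK]
4. LOAD T0 → mem=6 r[T0]=6 [LOAD]
5. CAS T0 → mem=7 r[T0]=6 [OK]
6. LOAD T0 → mem=7 r[T0]=7 [LOAD]
7. CAS T1 → mem=7 r[T1]=5 [RETRY]
8. CAS T0 → mem=8 r[T0]=7 [OK]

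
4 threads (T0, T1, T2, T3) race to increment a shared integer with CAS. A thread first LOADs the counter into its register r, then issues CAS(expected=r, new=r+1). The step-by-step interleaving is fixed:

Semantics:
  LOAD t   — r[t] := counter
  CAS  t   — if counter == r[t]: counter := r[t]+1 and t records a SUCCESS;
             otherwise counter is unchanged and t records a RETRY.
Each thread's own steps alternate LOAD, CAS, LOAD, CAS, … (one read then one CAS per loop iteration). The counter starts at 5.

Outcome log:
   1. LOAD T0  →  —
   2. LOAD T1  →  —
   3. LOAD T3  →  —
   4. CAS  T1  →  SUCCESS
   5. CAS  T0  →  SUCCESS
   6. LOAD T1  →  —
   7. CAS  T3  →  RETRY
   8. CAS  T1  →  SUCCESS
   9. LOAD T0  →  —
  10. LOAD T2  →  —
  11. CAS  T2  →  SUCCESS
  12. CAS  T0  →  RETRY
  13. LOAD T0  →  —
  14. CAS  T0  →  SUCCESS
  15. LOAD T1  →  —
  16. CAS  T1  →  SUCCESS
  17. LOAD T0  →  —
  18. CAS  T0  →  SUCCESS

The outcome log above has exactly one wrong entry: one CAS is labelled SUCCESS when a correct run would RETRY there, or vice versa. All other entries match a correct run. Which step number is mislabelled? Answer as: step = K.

Reference trace:
step 1: T0 LOAD ⇒ load; ctr=5 reg=5
step 2: T1 LOAD ⇒ load; ctr=5 reg=5
step 3: T3 LOAD ⇒ load; ctr=5 reg=5
step 4: T1 CAS ⇒ ok; ctr=6 reg=5
step 5: T0 CAS ⇒ retry; ctr=6 reg=5
step 6: T1 LOAD ⇒ load; ctr=6 reg=6
step 7: T3 CAS ⇒ retry; ctr=6 reg=5
step 8: T1 CAS ⇒ ok; ctr=7 reg=6
step 9: T0 LOAD ⇒ load; ctr=7 reg=7
step 10: T2 LOAD ⇒ load; ctr=7 reg=7
step 11: T2 CAS ⇒ ok; ctr=8 reg=7
step 12: T0 CAS ⇒ retry; ctr=8 reg=7
step 13: T0 LOAD ⇒ load; ctr=8 reg=8
step 14: T0 CAS ⇒ ok; ctr=9 reg=8
step 15: T1 LOAD ⇒ load; ctr=9 reg=9
step 16: T1 CAS ⇒ ok; ctr=10 reg=9
step 17: T0 LOAD ⇒ load; ctr=10 reg=10
step 18: T0 CAS ⇒ ok; ctr=11 reg=10
Flip is step 5.

step = 5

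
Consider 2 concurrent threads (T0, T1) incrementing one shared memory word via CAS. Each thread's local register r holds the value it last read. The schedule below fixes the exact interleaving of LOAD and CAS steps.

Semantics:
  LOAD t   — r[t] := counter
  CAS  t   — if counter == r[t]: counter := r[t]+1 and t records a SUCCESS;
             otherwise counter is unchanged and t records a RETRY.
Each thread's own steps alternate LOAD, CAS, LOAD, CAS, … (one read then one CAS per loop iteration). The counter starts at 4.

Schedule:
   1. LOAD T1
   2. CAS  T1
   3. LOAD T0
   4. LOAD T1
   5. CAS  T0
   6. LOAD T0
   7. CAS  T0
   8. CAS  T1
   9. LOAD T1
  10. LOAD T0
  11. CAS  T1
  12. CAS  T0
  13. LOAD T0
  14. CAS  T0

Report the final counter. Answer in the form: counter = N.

counter = 9

[1] T1.load  rd  (counter 4, T1.r 4)
[2] T1.cas  hit  (counter 5, T1.r 4)
[3] T0.load  rd  (counter 5, T0.r 5)
[4] T1.load  rd  (counter 5, T1.r 5)
[5] T0.cas  hit  (counter 6, T0.r 5)
[6] T0.load  rd  (counter 6, T0.r 6)
[7] T0.cas  hit  (counter 7, T0.r 6)
[8] T1.cas  miss  (counter 7, T1.r 5)
[9] T1.load  rd  (counter 7, T1.r 7)
[10] T0.load  rd  (counter 7, T0.r 7)
[11] T1.cas  hit  (counter 8, T1.r 7)
[12] T0.cas  miss  (counter 8, T0.r 7)
[13] T0.load  rd  (counter 8, T0.r 8)
[14] T0.cas  hit  (counter 9, T0.r 8)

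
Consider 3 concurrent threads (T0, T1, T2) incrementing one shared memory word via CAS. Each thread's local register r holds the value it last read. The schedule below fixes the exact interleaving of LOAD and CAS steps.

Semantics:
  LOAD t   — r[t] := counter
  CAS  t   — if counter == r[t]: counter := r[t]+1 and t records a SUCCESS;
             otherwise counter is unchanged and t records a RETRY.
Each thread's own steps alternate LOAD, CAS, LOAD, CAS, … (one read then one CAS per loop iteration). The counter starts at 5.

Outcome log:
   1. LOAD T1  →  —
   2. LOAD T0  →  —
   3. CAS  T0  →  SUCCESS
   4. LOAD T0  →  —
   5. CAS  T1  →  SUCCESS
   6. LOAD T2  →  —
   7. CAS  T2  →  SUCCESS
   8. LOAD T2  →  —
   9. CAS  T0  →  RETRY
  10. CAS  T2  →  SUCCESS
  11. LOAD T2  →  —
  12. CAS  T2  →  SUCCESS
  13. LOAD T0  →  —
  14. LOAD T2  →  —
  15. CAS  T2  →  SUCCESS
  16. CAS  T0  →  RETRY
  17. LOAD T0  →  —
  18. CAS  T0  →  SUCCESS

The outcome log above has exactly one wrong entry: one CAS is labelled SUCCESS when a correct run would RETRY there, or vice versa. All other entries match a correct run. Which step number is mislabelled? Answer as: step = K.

Re-executing:
step 1: T1 LOAD ⇒ load; ctr=5 reg=5
step 2: T0 LOAD ⇒ load; ctr=5 reg=5
step 3: T0 CAS ⇒ ok; ctr=6 reg=5
step 4: T0 LOAD ⇒ load; ctr=6 reg=6
step 5: T1 CAS ⇒ retry; ctr=6 reg=5
step 6: T2 LOAD ⇒ load; ctr=6 reg=6
step 7: T2 CAS ⇒ ok; ctr=7 reg=6
step 8: T2 LOAD ⇒ load; ctr=7 reg=7
step 9: T0 CAS ⇒ retry; ctr=7 reg=6
step 10: T2 CAS ⇒ ok; ctr=8 reg=7
step 11: T2 LOAD ⇒ load; ctr=8 reg=8
step 12: T2 CAS ⇒ ok; ctr=9 reg=8
step 13: T0 LOAD ⇒ load; ctr=9 reg=9
step 14: T2 LOAD ⇒ load; ctr=9 reg=9
step 15: T2 CAS ⇒ ok; ctr=10 reg=9
step 16: T0 CAS ⇒ retry; ctr=10 reg=9
step 17: T0 LOAD ⇒ load; ctr=10 reg=10
step 18: T0 CAS ⇒ ok; ctr=11 reg=10
Flip is step 5.

step = 5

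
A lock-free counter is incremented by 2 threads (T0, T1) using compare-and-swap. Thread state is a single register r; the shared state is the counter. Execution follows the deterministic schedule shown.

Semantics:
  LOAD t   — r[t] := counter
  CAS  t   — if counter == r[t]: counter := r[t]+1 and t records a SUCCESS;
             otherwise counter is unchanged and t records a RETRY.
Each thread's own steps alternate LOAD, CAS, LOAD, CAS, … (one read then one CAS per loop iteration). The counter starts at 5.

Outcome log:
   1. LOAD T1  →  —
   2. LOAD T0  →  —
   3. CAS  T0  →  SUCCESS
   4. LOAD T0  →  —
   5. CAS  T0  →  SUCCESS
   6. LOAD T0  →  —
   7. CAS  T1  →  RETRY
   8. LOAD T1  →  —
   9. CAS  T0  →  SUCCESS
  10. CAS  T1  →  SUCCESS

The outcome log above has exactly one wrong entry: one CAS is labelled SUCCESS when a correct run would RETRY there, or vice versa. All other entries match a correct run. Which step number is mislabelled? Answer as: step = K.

Correct run:
step 1: T1 LOAD ⇒ load; ctr=5 reg=5
step 2: T0 LOAD ⇒ load; ctr=5 reg=5
step 3: T0 CAS ⇒ ok; ctr=6 reg=5
step 4: T0 LOAD ⇒ load; ctr=6 reg=6
step 5: T0 CAS ⇒ ok; ctr=7 reg=6
step 6: T0 LOAD ⇒ load; ctr=7 reg=7
step 7: T1 CAS ⇒ retry; ctr=7 reg=5
step 8: T1 LOAD ⇒ load; ctr=7 reg=7
step 9: T0 CAS ⇒ ok; ctr=8 reg=7
step 10: T1 CAS ⇒ retry; ctr=8 reg=7
Flip is step 10.

step = 10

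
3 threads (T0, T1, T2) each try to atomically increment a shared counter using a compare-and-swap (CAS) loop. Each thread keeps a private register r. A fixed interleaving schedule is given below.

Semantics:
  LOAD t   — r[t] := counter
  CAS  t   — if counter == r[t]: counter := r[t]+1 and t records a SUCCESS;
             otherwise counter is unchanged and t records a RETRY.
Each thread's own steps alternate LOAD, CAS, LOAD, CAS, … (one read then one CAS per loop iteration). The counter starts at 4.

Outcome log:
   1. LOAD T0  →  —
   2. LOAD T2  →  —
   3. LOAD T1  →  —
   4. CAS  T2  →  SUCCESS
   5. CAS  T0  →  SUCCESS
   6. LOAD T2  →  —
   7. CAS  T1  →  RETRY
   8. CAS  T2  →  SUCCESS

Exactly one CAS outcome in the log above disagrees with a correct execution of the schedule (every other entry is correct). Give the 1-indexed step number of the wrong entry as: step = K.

step = 5

Correct run:
   1) LOAD T0:  M=4  r_T0=4
   2) LOAD T2:  M=4  r_T2=4
   3) LOAD T1:  M=4  r_T1=4
   4) CAS  T2:  M=5  r_T2=4 ✓
   5) CAS  T0:  M=5  r_T0=4 ✗
   6) LOAD T2:  M=5  r_T2=5
   7) CAS  T1:  M=5  r_T1=4 ✗
   8) CAS  T2:  M=6  r_T2=5 ✓
Flip is step 5.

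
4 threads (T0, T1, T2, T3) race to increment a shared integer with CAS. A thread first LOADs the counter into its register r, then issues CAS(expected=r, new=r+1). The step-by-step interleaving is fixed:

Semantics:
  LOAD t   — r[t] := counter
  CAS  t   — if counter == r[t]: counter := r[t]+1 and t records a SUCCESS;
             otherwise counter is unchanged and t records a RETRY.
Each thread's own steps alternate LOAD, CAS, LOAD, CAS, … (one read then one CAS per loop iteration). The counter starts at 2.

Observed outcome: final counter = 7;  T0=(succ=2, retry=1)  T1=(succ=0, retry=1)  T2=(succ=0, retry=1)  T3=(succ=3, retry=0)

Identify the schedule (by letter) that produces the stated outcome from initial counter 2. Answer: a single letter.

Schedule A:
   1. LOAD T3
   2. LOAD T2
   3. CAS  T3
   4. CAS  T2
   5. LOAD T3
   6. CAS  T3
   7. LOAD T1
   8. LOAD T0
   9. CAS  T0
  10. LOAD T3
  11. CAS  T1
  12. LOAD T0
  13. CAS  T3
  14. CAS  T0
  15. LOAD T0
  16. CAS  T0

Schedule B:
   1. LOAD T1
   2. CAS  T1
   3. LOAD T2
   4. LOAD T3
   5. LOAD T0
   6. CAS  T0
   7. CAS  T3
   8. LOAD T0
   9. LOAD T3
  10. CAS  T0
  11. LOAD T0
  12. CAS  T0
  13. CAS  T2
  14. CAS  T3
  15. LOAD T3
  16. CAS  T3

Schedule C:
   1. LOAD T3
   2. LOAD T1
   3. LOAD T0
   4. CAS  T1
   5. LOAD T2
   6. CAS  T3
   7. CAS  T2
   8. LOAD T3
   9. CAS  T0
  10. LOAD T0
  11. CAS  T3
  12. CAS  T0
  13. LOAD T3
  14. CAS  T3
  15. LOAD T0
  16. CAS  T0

A

Run A:
step 1: T3 LOAD ⇒ load; ctr=2 reg=2
step 2: T2 LOAD ⇒ load; ctr=2 reg=2
step 3: T3 CAS ⇒ ok; ctr=3 reg=2
step 4: T2 CAS ⇒ retry; ctr=3 reg=2
step 5: T3 LOAD ⇒ load; ctr=3 reg=3
step 6: T3 CAS ⇒ ok; ctr=4 reg=3
step 7: T1 LOAD ⇒ load; ctr=4 reg=4
step 8: T0 LOAD ⇒ load; ctr=4 reg=4
step 9: T0 CAS ⇒ ok; ctr=5 reg=4
step 10: T3 LOAD ⇒ load; ctr=5 reg=5
step 11: T1 CAS ⇒ retry; ctr=5 reg=4
step 12: T0 LOAD ⇒ load; ctr=5 reg=5
step 13: T3 CAS ⇒ ok; ctr=6 reg=5
step 14: T0 CAS ⇒ retry; ctr=6 reg=5
step 15: T0 LOAD ⇒ load; ctr=6 reg=6
step 16: T0 CAS ⇒ ok; ctr=7 reg=6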